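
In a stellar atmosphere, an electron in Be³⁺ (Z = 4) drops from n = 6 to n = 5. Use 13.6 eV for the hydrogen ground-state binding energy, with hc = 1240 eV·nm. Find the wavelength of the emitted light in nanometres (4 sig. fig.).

For Z = 4 the level energies scale as Z², so the effective Rydberg energy is 13.6 × 16 = 217.6 eV.
ΔE = 217.6 × (1/5² − 1/6²) = 217.6 × 0.01222 = 2.660 eV.
λ = hc/ΔE = 1240 / 2.660 = 466.2 nm.

466.2 nm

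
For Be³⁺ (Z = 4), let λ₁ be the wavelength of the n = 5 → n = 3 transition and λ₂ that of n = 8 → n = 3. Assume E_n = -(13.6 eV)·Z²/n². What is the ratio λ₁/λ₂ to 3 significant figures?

1.34

λ ∝ 1/ΔE ∝ 1/(1/n_f² − 1/n_i²), and the Z² and hc factors cancel in the ratio.
λ₁/λ₂ = (1/3² − 1/8²)/(1/3² − 1/5²) = 0.09549/0.07111 = 1.34.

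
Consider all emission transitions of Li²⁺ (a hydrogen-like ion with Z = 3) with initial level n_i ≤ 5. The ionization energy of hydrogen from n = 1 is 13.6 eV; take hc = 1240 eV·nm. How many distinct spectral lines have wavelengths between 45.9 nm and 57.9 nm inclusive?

2

Enumerate all n_i → n_f pairs with 1 ≤ n_f < n_i ≤ 5 and compute λ = 1240 / [13.6·9·(1/n_f² − 1/n_i²)].
Lines falling in [45.9, 57.9] nm: 5→2 (48.24 nm), 4→2 (54.03 nm).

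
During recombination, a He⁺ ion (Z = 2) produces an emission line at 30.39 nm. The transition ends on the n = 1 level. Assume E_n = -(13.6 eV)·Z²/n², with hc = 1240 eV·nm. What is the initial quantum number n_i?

The photon energy is ΔE = hc/λ = 1240 / 30.39 = 40.80 eV.
With Z = 2, ΔE = 54.40 × (1/n_f² − 1/n_i²), so 1/n_f² − 1/n_i² = 0.7501.
With n_f = 1: 1/n_i² = 1/1 − 0.7501 = 0.2499, so n_i ≈ 2.00.

n_i = 2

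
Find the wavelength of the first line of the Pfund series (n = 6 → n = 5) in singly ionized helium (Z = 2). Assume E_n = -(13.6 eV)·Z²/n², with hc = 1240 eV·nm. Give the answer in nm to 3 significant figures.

The Pfund series terminates on n_f = 5; the first line has n_i = 5+1 = 6.
ΔE = 54.40 × (1/5² − 1/6²) = 0.6649 eV.
λ = 1240 / 0.6649 = 1860 nm.

1860 nm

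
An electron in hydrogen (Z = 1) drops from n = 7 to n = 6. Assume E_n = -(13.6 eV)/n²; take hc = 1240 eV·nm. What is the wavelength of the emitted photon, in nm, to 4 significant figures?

12370 nm

ΔE = 13.60 × (1/6² − 1/7²) = 13.60 × 0.007370 = 0.1002 eV.
λ = hc/ΔE = 1240 / 0.1002 = 12370 nm.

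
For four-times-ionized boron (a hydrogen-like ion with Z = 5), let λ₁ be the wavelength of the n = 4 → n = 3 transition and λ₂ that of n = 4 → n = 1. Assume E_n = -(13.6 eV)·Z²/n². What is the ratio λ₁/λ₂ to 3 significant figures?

19.3

λ ∝ 1/ΔE ∝ 1/(1/n_f² − 1/n_i²), and the Z² and hc factors cancel in the ratio.
λ₁/λ₂ = (1/1² − 1/4²)/(1/3² − 1/4²) = 0.9375/0.04861 = 19.3.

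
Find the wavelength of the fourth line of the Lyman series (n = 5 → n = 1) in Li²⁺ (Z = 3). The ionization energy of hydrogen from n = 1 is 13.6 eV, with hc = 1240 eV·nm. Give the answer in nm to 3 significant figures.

The Lyman series terminates on n_f = 1; the fourth line has n_i = 1+4 = 5.
ΔE = 122.4 × (1/1² − 1/5²) = 117.5 eV.
λ = 1240 / 117.5 = 10.6 nm.

10.6 nm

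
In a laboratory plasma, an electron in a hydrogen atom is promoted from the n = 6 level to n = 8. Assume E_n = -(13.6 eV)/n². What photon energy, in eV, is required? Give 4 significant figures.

E_8 = −13.60/64 = −0.2125 eV and E_6 = −13.60/36 = −0.3778 eV.
The photon energy is |E_8 − E_6| = 0.1653 eV.

0.1653 eV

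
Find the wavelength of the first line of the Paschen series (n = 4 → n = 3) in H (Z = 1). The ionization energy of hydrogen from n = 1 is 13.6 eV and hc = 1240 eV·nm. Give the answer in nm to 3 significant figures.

1880 nm

The Paschen series terminates on n_f = 3; the first line has n_i = 3+1 = 4.
ΔE = 13.60 × (1/3² − 1/4²) = 0.6611 eV.
λ = 1240 / 0.6611 = 1880 nm.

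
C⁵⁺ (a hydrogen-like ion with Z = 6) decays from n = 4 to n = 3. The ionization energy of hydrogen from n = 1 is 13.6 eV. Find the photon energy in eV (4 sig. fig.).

23.80 eV

The Bohr energies scale as Z², so for Z = 6: E_n = −489.6/n² eV.
E_4 = −489.6/16 = −30.60 eV and E_3 = −489.6/9 = −54.40 eV.
The photon energy is |E_4 − E_3| = 23.80 eV.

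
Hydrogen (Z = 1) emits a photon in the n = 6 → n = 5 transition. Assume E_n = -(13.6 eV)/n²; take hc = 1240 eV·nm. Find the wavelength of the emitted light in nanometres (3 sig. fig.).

ΔE = 13.60 × (1/5² − 1/6²) = 13.60 × 0.01222 = 0.1662 eV.
λ = hc/ΔE = 1240 / 0.1662 = 7460 nm.

7460 nm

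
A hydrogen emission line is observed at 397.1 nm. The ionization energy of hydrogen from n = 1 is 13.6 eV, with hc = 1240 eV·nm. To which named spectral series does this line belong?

ΔE = 1240/397.1 = 3.123 eV.
This matches 13.6 × (1/2² − 1/7²), so n_f = 2: the Balmer series.

Balmer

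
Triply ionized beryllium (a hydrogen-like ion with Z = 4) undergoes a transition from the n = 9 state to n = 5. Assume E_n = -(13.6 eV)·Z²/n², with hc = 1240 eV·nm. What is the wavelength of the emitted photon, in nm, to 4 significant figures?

For Z = 4 the level energies scale as Z², so the effective Rydberg energy is 13.6 × 16 = 217.6 eV.
ΔE = 217.6 × (1/5² − 1/9²) = 217.6 × 0.02765 = 6.018 eV.
λ = hc/ΔE = 1240 / 6.018 = 206.1 nm.

206.1 nm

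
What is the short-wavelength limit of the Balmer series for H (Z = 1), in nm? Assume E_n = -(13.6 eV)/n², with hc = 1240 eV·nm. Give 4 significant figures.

364.7 nm

The Balmer series has lower level n_f = 2; the series limit corresponds to n_i → ∞.
ΔE_max = 13.6 × 1 / 2² = 3.400 eV.
λ_min = 1240 / 3.400 = 364.7 nm.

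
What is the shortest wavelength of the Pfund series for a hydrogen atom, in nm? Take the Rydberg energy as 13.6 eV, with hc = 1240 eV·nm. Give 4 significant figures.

2279 nm

The Pfund series has lower level n_f = 5; the series limit corresponds to n_i → ∞.
ΔE_max = 13.6 × 1 / 5² = 0.5440 eV.
λ_min = 1240 / 0.5440 = 2279 nm.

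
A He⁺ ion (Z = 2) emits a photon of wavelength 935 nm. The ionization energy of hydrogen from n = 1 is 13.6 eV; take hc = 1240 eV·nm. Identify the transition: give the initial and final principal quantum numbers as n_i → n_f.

The photon energy is ΔE = hc/λ = 1240 / 935 = 1.326 eV.
With Z = 2, ΔE = 54.40 × (1/n_f² − 1/n_i²), so 1/n_f² − 1/n_i² = 0.02438.
Trying n_f = 5 gives 1/n_i² = 0.01562, i.e. n_i ≈ 8; this pair matches.

n_i = 8, n_f = 5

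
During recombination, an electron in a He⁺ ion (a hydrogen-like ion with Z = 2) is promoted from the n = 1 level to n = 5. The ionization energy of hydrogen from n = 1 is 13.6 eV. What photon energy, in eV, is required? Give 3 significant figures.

52.2 eV

The Bohr energies scale as Z², so for Z = 2: E_n = −54.40/n² eV.
E_5 = −54.40/25 = −2.176 eV and E_1 = −54.40/1 = −54.40 eV.
The photon energy is |E_5 − E_1| = 52.2 eV.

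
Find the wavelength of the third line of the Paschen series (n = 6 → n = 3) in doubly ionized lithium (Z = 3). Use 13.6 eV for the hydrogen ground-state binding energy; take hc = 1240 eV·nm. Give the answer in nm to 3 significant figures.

122 nm

The Paschen series terminates on n_f = 3; the third line has n_i = 3+3 = 6.
ΔE = 122.4 × (1/3² − 1/6²) = 10.20 eV.
λ = 1240 / 10.20 = 122 nm.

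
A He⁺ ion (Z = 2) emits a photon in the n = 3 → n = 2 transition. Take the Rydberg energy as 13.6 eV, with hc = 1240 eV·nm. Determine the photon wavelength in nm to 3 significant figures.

For Z = 2 the level energies scale as Z², so the effective Rydberg energy is 13.6 × 4 = 54.40 eV.
ΔE = 54.40 × (1/2² − 1/3²) = 54.40 × 0.1389 = 7.556 eV.
λ = hc/ΔE = 1240 / 7.556 = 164 nm.

164 nm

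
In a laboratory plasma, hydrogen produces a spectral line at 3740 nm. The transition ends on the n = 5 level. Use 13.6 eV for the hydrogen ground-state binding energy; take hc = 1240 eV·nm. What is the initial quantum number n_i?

n_i = 8

The photon energy is ΔE = hc/λ = 1240 / 3740 = 0.3316 eV.
With Z = 1, ΔE = 13.60 × (1/n_f² − 1/n_i²), so 1/n_f² − 1/n_i² = 0.02438.
With n_f = 5: 1/n_i² = 1/25 − 0.02438 = 0.01562, so n_i ≈ 8.00.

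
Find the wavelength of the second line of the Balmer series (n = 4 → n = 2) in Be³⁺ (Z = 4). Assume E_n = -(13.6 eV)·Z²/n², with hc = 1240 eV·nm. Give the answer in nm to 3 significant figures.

The Balmer series terminates on n_f = 2; the second line has n_i = 2+2 = 4.
ΔE = 217.6 × (1/2² − 1/4²) = 40.80 eV.
λ = 1240 / 40.80 = 30.4 nm.

30.4 nm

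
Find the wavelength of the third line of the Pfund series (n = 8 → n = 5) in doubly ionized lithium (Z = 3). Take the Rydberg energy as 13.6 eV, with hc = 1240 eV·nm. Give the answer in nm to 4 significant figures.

The Pfund series terminates on n_f = 5; the third line has n_i = 5+3 = 8.
ΔE = 122.4 × (1/5² − 1/8²) = 2.984 eV.
λ = 1240 / 2.984 = 415.6 nm.

415.6 nm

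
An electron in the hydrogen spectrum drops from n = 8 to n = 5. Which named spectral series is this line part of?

The series is set by the lower level: n_f = 5 is the Pfund series.

Pfund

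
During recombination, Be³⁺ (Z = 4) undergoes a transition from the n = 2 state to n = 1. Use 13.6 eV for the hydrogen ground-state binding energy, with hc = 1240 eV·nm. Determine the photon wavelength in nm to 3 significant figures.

For Z = 4 the level energies scale as Z², so the effective Rydberg energy is 13.6 × 16 = 217.6 eV.
ΔE = 217.6 × (1/1² − 1/2²) = 217.6 × 0.7500 = 163.2 eV.
λ = hc/ΔE = 1240 / 163.2 = 7.60 nm.

7.60 nm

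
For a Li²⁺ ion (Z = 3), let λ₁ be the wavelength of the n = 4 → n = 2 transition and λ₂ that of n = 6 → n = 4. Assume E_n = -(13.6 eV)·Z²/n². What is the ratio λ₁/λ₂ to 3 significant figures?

λ ∝ 1/ΔE ∝ 1/(1/n_f² − 1/n_i²), and the Z² and hc factors cancel in the ratio.
λ₁/λ₂ = (1/4² − 1/6²)/(1/2² − 1/4²) = 0.03472/0.1875 = 0.185.

0.185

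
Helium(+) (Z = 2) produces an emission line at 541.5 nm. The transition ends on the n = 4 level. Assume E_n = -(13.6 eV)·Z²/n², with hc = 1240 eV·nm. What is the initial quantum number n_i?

The photon energy is ΔE = hc/λ = 1240 / 541.5 = 2.290 eV.
With Z = 2, ΔE = 54.40 × (1/n_f² − 1/n_i²), so 1/n_f² − 1/n_i² = 0.04209.
With n_f = 4: 1/n_i² = 1/16 − 0.04209 = 0.02041, so n_i ≈ 7.00.

n_i = 7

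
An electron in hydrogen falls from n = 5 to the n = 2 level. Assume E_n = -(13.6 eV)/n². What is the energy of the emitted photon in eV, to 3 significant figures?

E_5 = −13.60/25 = −0.5440 eV and E_2 = −13.60/4 = −3.400 eV.
The photon energy is |E_5 − E_2| = 2.86 eV.

2.86 eV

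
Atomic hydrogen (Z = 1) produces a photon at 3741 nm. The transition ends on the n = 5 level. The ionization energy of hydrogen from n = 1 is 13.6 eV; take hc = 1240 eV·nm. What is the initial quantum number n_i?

The photon energy is ΔE = hc/λ = 1240 / 3741 = 0.3315 eV.
With Z = 1, ΔE = 13.60 × (1/n_f² − 1/n_i²), so 1/n_f² − 1/n_i² = 0.02437.
With n_f = 5: 1/n_i² = 1/25 − 0.02437 = 0.01563, so n_i ≈ 8.00.

n_i = 8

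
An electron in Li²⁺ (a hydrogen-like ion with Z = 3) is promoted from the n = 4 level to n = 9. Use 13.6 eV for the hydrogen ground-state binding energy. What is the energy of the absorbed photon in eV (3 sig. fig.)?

6.14 eV

The Bohr energies scale as Z², so for Z = 3: E_n = −122.4/n² eV.
E_9 = −122.4/81 = −1.511 eV and E_4 = −122.4/16 = −7.650 eV.
The photon energy is |E_9 − E_4| = 6.14 eV.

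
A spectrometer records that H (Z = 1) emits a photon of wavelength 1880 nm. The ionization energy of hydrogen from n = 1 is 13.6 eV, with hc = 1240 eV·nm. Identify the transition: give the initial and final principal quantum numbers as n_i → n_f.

The photon energy is ΔE = hc/λ = 1240 / 1880 = 0.6596 eV.
With Z = 1, ΔE = 13.60 × (1/n_f² − 1/n_i²), so 1/n_f² − 1/n_i² = 0.04850.
Trying n_f = 3 gives 1/n_i² = 0.06261, i.e. n_i ≈ 4; this pair matches.

n_i = 4, n_f = 3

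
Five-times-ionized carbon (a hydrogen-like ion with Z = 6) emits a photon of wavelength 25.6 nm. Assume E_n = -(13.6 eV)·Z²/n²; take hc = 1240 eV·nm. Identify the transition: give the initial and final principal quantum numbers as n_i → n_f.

n_i = 9, n_f = 3

The photon energy is ΔE = hc/λ = 1240 / 25.6 = 48.44 eV.
With Z = 6, ΔE = 489.6 × (1/n_f² − 1/n_i²), so 1/n_f² − 1/n_i² = 0.09893.
Trying n_f = 3 gives 1/n_i² = 0.01218, i.e. n_i ≈ 9; this pair matches.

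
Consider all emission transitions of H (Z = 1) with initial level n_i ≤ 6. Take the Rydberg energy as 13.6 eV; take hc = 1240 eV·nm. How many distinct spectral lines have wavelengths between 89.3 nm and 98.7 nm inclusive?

3

Enumerate all n_i → n_f pairs with 1 ≤ n_f < n_i ≤ 6 and compute λ = 1240 / [13.6·1·(1/n_f² − 1/n_i²)].
Lines falling in [89.3, 98.7] nm: 6→1 (93.78 nm), 5→1 (94.98 nm), 4→1 (97.25 nm).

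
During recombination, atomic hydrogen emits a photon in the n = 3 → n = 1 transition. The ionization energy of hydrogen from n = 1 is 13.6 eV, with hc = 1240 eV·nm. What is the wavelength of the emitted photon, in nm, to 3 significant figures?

ΔE = 13.60 × (1/1² − 1/3²) = 13.60 × 0.8889 = 12.09 eV.
λ = hc/ΔE = 1240 / 12.09 = 103 nm.

103 nm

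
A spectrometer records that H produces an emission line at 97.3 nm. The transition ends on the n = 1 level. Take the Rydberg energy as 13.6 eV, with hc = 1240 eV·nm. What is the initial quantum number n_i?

The photon energy is ΔE = hc/λ = 1240 / 97.3 = 12.74 eV.
With Z = 1, ΔE = 13.60 × (1/n_f² − 1/n_i²), so 1/n_f² − 1/n_i² = 0.9371.
With n_f = 1: 1/n_i² = 1/1 − 0.9371 = 0.06293, so n_i ≈ 3.99.

n_i = 4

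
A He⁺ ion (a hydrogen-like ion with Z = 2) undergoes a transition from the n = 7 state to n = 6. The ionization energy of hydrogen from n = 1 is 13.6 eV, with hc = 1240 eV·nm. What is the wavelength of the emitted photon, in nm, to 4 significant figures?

For Z = 2 the level energies scale as Z², so the effective Rydberg energy is 13.6 × 4 = 54.40 eV.
ΔE = 54.40 × (1/6² − 1/7²) = 54.40 × 0.007370 = 0.4009 eV.
λ = hc/ΔE = 1240 / 0.4009 = 3093 nm.

3093 nm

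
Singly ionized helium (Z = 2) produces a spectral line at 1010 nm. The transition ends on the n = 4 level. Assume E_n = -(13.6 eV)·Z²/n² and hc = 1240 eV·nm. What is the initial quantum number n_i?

n_i = 5

The photon energy is ΔE = hc/λ = 1240 / 1010 = 1.228 eV.
With Z = 2, ΔE = 54.40 × (1/n_f² − 1/n_i²), so 1/n_f² − 1/n_i² = 0.02257.
With n_f = 4: 1/n_i² = 1/16 − 0.02257 = 0.03993, so n_i ≈ 5.00.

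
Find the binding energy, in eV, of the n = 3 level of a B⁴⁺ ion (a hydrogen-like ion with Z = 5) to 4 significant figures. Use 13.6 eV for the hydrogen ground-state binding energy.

E_n = −13.6 Z²/n² = −340.0/n² eV for Z = 5.
E_3 = −340.0/9 = −37.78 eV, so ionization (to E = 0) requires 37.78 eV.

37.78 eV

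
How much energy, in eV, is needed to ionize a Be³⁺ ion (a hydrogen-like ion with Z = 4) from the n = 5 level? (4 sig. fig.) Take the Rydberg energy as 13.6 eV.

E_n = −13.6 Z²/n² = −217.6/n² eV for Z = 4.
E_5 = −217.6/25 = −8.704 eV, so ionization (to E = 0) requires 8.704 eV.

8.704 eV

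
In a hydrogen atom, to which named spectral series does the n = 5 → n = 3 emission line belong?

Paschen

The series is set by the lower level: n_f = 3 is the Paschen series.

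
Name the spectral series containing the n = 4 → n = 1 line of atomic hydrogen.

The series is set by the lower level: n_f = 1 is the Lyman series.

Lyman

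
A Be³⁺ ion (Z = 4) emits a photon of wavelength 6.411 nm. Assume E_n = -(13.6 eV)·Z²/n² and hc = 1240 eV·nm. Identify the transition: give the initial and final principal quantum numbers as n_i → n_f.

n_i = 3, n_f = 1

The photon energy is ΔE = hc/λ = 1240 / 6.411 = 193.4 eV.
With Z = 4, ΔE = 217.6 × (1/n_f² − 1/n_i²), so 1/n_f² − 1/n_i² = 0.8889.
Trying n_f = 1 gives 1/n_i² = 0.1111, i.e. n_i ≈ 3; this pair matches.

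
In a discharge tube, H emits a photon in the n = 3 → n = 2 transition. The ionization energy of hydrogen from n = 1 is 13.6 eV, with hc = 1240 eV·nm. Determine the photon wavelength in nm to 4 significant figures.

ΔE = 13.60 × (1/2² − 1/3²) = 13.60 × 0.1389 = 1.889 eV.
λ = hc/ΔE = 1240 / 1.889 = 656.5 nm.
This line belongs to the Balmer series.

656.5 nm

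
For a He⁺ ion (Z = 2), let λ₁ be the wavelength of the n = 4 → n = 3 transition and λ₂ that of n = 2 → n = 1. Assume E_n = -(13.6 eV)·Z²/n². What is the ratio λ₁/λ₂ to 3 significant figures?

λ ∝ 1/ΔE ∝ 1/(1/n_f² − 1/n_i²), and the Z² and hc factors cancel in the ratio.
λ₁/λ₂ = (1/1² − 1/2²)/(1/3² − 1/4²) = 0.7500/0.04861 = 15.4.

15.4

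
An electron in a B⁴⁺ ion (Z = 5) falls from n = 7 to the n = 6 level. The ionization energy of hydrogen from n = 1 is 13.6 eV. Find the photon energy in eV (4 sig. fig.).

2.506 eV

The Bohr energies scale as Z², so for Z = 5: E_n = −340.0/n² eV.
E_7 = −340.0/49 = −6.939 eV and E_6 = −340.0/36 = −9.444 eV.
The photon energy is |E_7 − E_6| = 2.506 eV.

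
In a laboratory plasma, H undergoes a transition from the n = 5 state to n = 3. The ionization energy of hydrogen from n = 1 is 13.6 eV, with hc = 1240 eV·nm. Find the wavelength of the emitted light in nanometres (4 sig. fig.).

1282 nm

ΔE = 13.60 × (1/3² − 1/5²) = 13.60 × 0.07111 = 0.9671 eV.
λ = hc/ΔE = 1240 / 0.9671 = 1282 nm.
This line belongs to the Paschen series.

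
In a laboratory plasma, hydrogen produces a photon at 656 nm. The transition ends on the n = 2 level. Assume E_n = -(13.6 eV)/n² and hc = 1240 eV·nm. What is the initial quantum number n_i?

The photon energy is ΔE = hc/λ = 1240 / 656 = 1.890 eV.
With Z = 1, ΔE = 13.60 × (1/n_f² − 1/n_i²), so 1/n_f² − 1/n_i² = 0.1390.
With n_f = 2: 1/n_i² = 1/4 − 0.1390 = 0.1110, so n_i ≈ 3.00.

n_i = 3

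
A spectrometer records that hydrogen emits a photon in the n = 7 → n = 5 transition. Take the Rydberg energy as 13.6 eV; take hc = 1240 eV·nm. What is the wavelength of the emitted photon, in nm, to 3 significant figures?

4650 nm

ΔE = 13.60 × (1/5² − 1/7²) = 13.60 × 0.01959 = 0.2664 eV.
λ = hc/ΔE = 1240 / 0.2664 = 4650 nm.
This line belongs to the Pfund series.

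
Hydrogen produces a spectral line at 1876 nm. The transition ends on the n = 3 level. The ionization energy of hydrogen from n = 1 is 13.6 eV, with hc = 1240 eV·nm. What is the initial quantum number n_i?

n_i = 4

The photon energy is ΔE = hc/λ = 1240 / 1876 = 0.6610 eV.
With Z = 1, ΔE = 13.60 × (1/n_f² − 1/n_i²), so 1/n_f² − 1/n_i² = 0.04860.
With n_f = 3: 1/n_i² = 1/9 − 0.04860 = 0.06251, so n_i ≈ 4.00.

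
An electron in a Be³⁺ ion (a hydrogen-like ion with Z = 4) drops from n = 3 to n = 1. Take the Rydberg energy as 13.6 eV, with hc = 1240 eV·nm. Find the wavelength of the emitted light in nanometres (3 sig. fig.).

For Z = 4 the level energies scale as Z², so the effective Rydberg energy is 13.6 × 16 = 217.6 eV.
ΔE = 217.6 × (1/1² − 1/3²) = 217.6 × 0.8889 = 193.4 eV.
λ = hc/ΔE = 1240 / 193.4 = 6.41 nm.

6.41 nm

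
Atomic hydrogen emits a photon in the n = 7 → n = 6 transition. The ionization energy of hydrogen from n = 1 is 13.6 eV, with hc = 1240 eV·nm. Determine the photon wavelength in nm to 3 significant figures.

ΔE = 13.60 × (1/6² − 1/7²) = 13.60 × 0.007370 = 0.1002 eV.
λ = hc/ΔE = 1240 / 0.1002 = 12400 nm.

12400 nm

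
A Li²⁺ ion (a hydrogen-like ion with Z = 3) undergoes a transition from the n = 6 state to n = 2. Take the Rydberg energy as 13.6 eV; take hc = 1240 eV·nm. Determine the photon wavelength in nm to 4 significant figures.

For Z = 3 the level energies scale as Z², so the effective Rydberg energy is 13.6 × 9 = 122.4 eV.
ΔE = 122.4 × (1/2² − 1/6²) = 122.4 × 0.2222 = 27.20 eV.
λ = hc/ΔE = 1240 / 27.20 = 45.59 nm.

45.59 nm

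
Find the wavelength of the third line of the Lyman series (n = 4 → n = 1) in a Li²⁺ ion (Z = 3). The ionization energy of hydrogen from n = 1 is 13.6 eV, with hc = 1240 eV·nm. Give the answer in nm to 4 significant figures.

10.81 nm

The Lyman series terminates on n_f = 1; the third line has n_i = 1+3 = 4.
ΔE = 122.4 × (1/1² − 1/4²) = 114.8 eV.
λ = 1240 / 114.8 = 10.81 nm.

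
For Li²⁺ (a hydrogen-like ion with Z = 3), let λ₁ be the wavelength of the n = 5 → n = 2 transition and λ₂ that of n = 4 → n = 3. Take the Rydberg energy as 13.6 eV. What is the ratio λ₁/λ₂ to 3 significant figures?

0.231

λ ∝ 1/ΔE ∝ 1/(1/n_f² − 1/n_i²), and the Z² and hc factors cancel in the ratio.
λ₁/λ₂ = (1/3² − 1/4²)/(1/2² − 1/5²) = 0.04861/0.2100 = 0.231.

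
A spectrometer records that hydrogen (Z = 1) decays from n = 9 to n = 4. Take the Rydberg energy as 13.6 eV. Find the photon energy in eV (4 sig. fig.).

E_9 = −13.60/81 = −0.1679 eV and E_4 = −13.60/16 = −0.8500 eV.
The photon energy is |E_9 − E_4| = 0.6821 eV.

0.6821 eV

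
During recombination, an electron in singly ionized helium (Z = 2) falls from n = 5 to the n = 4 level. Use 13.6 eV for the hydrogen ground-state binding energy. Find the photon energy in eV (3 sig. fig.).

1.22 eV

The Bohr energies scale as Z², so for Z = 2: E_n = −54.40/n² eV.
E_5 = −54.40/25 = −2.176 eV and E_4 = −54.40/16 = −3.400 eV.
The photon energy is |E_5 − E_4| = 1.22 eV.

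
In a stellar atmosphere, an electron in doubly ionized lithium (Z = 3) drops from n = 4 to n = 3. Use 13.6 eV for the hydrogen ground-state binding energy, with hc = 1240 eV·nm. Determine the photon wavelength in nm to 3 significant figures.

208 nm

For Z = 3 the level energies scale as Z², so the effective Rydberg energy is 13.6 × 9 = 122.4 eV.
ΔE = 122.4 × (1/3² − 1/4²) = 122.4 × 0.04861 = 5.950 eV.
λ = hc/ΔE = 1240 / 5.950 = 208 nm.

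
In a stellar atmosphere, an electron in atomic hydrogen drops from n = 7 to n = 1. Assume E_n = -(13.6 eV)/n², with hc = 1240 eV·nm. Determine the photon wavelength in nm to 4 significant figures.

93.08 nm

ΔE = 13.60 × (1/1² − 1/7²) = 13.60 × 0.9796 = 13.32 eV.
λ = hc/ΔE = 1240 / 13.32 = 93.08 nm.
This line belongs to the Lyman series.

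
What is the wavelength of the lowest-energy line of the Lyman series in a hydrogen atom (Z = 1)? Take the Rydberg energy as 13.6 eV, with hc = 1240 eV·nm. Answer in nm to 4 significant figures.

The Lyman series terminates on n_f = 1; the first line has n_i = 1+1 = 2.
ΔE = 13.60 × (1/1² − 1/2²) = 10.20 eV.
λ = 1240 / 10.20 = 121.6 nm.

121.6 nm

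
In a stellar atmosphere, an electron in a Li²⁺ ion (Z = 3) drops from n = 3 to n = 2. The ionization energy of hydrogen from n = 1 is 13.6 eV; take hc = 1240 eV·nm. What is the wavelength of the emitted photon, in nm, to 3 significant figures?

72.9 nm

For Z = 3 the level energies scale as Z², so the effective Rydberg energy is 13.6 × 9 = 122.4 eV.
ΔE = 122.4 × (1/2² − 1/3²) = 122.4 × 0.1389 = 17.00 eV.
λ = hc/ΔE = 1240 / 17.00 = 72.9 nm.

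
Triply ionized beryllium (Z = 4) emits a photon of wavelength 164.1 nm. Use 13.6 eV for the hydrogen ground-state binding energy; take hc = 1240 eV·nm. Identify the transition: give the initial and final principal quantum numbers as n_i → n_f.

The photon energy is ΔE = hc/λ = 1240 / 164.1 = 7.556 eV.
With Z = 4, ΔE = 217.6 × (1/n_f² − 1/n_i²), so 1/n_f² − 1/n_i² = 0.03473.
Trying n_f = 4 gives 1/n_i² = 0.02777, i.e. n_i ≈ 6; this pair matches.

n_i = 6, n_f = 4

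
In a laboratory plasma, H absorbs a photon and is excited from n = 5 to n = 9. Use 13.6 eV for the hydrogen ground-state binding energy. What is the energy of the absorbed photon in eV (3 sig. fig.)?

0.376 eV

E_9 = −13.60/81 = −0.1679 eV and E_5 = −13.60/25 = −0.5440 eV.
The photon energy is |E_9 − E_5| = 0.376 eV.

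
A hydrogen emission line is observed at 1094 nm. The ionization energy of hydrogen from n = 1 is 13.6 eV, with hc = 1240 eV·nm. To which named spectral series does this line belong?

Paschen

ΔE = 1240/1094 = 1.133 eV.
This matches 13.6 × (1/3² − 1/6²), so n_f = 3: the Paschen series.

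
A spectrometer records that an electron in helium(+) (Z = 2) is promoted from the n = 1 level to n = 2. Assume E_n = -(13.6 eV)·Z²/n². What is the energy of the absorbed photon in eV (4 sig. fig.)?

40.80 eV

The Bohr energies scale as Z², so for Z = 2: E_n = −54.40/n² eV.
E_2 = −54.40/4 = −13.60 eV and E_1 = −54.40/1 = −54.40 eV.
The photon energy is |E_2 − E_1| = 40.80 eV.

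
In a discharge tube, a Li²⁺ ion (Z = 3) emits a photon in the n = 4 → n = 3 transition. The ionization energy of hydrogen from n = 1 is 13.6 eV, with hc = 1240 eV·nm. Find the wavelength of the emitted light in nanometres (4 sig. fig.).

208.4 nm

For Z = 3 the level energies scale as Z², so the effective Rydberg energy is 13.6 × 9 = 122.4 eV.
ΔE = 122.4 × (1/3² − 1/4²) = 122.4 × 0.04861 = 5.950 eV.
λ = hc/ΔE = 1240 / 5.950 = 208.4 nm.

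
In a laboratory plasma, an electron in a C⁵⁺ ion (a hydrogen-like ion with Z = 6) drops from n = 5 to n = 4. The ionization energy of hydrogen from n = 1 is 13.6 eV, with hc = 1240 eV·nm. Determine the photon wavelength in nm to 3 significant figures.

113 nm

For Z = 6 the level energies scale as Z², so the effective Rydberg energy is 13.6 × 36 = 489.6 eV.
ΔE = 489.6 × (1/4² − 1/5²) = 489.6 × 0.02250 = 11.02 eV.
λ = hc/ΔE = 1240 / 11.02 = 113 nm.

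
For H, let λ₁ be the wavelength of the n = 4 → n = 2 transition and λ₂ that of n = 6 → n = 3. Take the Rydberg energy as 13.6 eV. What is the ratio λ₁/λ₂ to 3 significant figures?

0.444

λ ∝ 1/ΔE ∝ 1/(1/n_f² − 1/n_i²), and the Z² and hc factors cancel in the ratio.
λ₁/λ₂ = (1/3² − 1/6²)/(1/2² − 1/4²) = 0.08333/0.1875 = 0.444.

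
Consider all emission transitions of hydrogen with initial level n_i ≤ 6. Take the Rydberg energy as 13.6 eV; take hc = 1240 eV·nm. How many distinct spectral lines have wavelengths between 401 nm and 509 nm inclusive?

Enumerate all n_i → n_f pairs with 1 ≤ n_f < n_i ≤ 6 and compute λ = 1240 / [13.6·1·(1/n_f² − 1/n_i²)].
Lines falling in [401, 509] nm: 6→2 (410.3 nm), 5→2 (434.2 nm), 4→2 (486.3 nm).

3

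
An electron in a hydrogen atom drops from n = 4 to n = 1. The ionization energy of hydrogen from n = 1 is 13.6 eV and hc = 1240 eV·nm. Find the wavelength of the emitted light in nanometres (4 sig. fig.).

97.25 nm

ΔE = 13.60 × (1/1² − 1/4²) = 13.60 × 0.9375 = 12.75 eV.
λ = hc/ΔE = 1240 / 12.75 = 97.25 nm.
This line belongs to the Lyman series.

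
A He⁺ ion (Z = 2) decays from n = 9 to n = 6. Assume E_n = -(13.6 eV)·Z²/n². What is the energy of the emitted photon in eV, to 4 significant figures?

0.8395 eV

The Bohr energies scale as Z², so for Z = 2: E_n = −54.40/n² eV.
E_9 = −54.40/81 = −0.6716 eV and E_6 = −54.40/36 = −1.511 eV.
The photon energy is |E_9 − E_6| = 0.8395 eV.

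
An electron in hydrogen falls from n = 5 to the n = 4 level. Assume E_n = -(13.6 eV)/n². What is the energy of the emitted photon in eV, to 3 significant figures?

E_5 = −13.60/25 = −0.5440 eV and E_4 = −13.60/16 = −0.8500 eV.
The photon energy is |E_5 − E_4| = 0.306 eV.

0.306 eV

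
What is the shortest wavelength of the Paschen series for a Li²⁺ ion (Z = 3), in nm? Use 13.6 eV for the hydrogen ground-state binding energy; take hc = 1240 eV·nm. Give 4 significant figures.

The Paschen series has lower level n_f = 3; the series limit corresponds to n_i → ∞.
ΔE_max = 13.6 × 9 / 3² = 13.60 eV.
λ_min = 1240 / 13.60 = 91.18 nm.

91.18 nm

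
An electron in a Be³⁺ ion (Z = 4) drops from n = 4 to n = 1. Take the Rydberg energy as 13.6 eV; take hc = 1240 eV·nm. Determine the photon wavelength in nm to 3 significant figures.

6.08 nm

For Z = 4 the level energies scale as Z², so the effective Rydberg energy is 13.6 × 16 = 217.6 eV.
ΔE = 217.6 × (1/1² − 1/4²) = 217.6 × 0.9375 = 204.0 eV.
λ = hc/ΔE = 1240 / 204.0 = 6.08 nm.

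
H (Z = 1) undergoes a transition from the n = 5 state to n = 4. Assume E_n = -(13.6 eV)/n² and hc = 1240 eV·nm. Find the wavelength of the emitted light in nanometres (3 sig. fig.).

4050 nm

ΔE = 13.60 × (1/4² − 1/5²) = 13.60 × 0.02250 = 0.3060 eV.
λ = hc/ΔE = 1240 / 0.3060 = 4050 nm.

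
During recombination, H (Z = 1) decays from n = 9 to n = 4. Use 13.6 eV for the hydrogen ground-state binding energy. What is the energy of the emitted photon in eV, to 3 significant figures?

E_9 = −13.60/81 = −0.1679 eV and E_4 = −13.60/16 = −0.8500 eV.
The photon energy is |E_9 − E_4| = 0.682 eV.

0.682 eV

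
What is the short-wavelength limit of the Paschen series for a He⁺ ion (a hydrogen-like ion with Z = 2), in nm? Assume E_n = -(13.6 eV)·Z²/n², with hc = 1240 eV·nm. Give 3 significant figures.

The Paschen series has lower level n_f = 3; the series limit corresponds to n_i → ∞.
ΔE_max = 13.6 × 4 / 3² = 6.044 eV.
λ_min = 1240 / 6.044 = 205 nm.

205 nm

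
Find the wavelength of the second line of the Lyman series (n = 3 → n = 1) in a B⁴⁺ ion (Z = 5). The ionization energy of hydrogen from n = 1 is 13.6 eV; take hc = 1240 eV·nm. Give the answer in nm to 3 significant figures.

4.10 nm

The Lyman series terminates on n_f = 1; the second line has n_i = 1+2 = 3.
ΔE = 340.0 × (1/1² − 1/3²) = 302.2 eV.
λ = 1240 / 302.2 = 4.10 nm.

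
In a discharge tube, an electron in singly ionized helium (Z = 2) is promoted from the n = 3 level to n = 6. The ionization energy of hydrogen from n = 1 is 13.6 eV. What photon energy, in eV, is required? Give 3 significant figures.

4.53 eV

The Bohr energies scale as Z², so for Z = 2: E_n = −54.40/n² eV.
E_6 = −54.40/36 = −1.511 eV and E_3 = −54.40/9 = −6.044 eV.
The photon energy is |E_6 − E_3| = 4.53 eV.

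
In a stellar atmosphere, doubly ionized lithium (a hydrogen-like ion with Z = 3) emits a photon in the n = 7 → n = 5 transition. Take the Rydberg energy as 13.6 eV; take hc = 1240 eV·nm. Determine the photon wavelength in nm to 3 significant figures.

For Z = 3 the level energies scale as Z², so the effective Rydberg energy is 13.6 × 9 = 122.4 eV.
ΔE = 122.4 × (1/5² − 1/7²) = 122.4 × 0.01959 = 2.398 eV.
λ = hc/ΔE = 1240 / 2.398 = 517 nm.

517 nm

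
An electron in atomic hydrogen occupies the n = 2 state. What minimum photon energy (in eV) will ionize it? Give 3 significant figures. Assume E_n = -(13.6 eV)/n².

E_2 = −13.60/4 = −3.40 eV, so ionization (to E = 0) requires 3.40 eV.

3.40 eV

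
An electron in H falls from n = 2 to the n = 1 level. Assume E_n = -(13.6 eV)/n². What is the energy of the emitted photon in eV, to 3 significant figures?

E_2 = −13.60/4 = −3.400 eV and E_1 = −13.60/1 = −13.60 eV.
The photon energy is |E_2 − E_1| = 10.2 eV.

10.2 eV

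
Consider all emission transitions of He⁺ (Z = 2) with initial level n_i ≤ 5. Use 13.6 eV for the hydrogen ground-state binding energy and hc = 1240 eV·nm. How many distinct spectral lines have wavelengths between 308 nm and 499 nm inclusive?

Enumerate all n_i → n_f pairs with 1 ≤ n_f < n_i ≤ 5 and compute λ = 1240 / [13.6·4·(1/n_f² − 1/n_i²)].
Lines falling in [308, 499] nm: 5→3 (320.5 nm), 4→3 (468.9 nm).

2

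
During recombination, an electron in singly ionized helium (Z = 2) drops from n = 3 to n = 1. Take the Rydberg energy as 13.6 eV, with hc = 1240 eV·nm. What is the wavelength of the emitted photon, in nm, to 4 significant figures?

25.64 nm

For Z = 2 the level energies scale as Z², so the effective Rydberg energy is 13.6 × 4 = 54.40 eV.
ΔE = 54.40 × (1/1² − 1/3²) = 54.40 × 0.8889 = 48.36 eV.
λ = hc/ΔE = 1240 / 48.36 = 25.64 nm.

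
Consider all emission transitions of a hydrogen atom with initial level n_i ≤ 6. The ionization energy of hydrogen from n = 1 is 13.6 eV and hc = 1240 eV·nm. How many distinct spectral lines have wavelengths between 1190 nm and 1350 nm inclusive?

Enumerate all n_i → n_f pairs with 1 ≤ n_f < n_i ≤ 6 and compute λ = 1240 / [13.6·1·(1/n_f² − 1/n_i²)].
Lines falling in [1190, 1350] nm: 5→3 (1282 nm).

1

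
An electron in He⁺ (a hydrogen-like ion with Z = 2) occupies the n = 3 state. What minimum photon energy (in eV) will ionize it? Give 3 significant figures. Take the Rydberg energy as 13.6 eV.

E_n = −13.6 Z²/n² = −54.40/n² eV for Z = 2.
E_3 = −54.40/9 = −6.04 eV, so ionization (to E = 0) requires 6.04 eV.

6.04 eV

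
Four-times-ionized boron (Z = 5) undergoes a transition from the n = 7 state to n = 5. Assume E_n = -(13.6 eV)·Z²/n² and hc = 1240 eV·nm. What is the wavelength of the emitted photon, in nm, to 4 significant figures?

For Z = 5 the level energies scale as Z², so the effective Rydberg energy is 13.6 × 25 = 340.0 eV.
ΔE = 340.0 × (1/5² − 1/7²) = 340.0 × 0.01959 = 6.661 eV.
λ = hc/ΔE = 1240 / 6.661 = 186.2 nm.

186.2 nm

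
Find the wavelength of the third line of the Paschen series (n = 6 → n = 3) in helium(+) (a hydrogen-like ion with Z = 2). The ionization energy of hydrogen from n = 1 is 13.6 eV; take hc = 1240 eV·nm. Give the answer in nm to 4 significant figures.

The Paschen series terminates on n_f = 3; the third line has n_i = 3+3 = 6.
ΔE = 54.40 × (1/3² − 1/6²) = 4.533 eV.
λ = 1240 / 4.533 = 273.5 nm.

273.5 nm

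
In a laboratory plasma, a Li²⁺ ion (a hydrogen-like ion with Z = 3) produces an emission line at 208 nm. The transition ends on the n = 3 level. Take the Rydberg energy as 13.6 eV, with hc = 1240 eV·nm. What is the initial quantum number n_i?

The photon energy is ΔE = hc/λ = 1240 / 208 = 5.962 eV.
With Z = 3, ΔE = 122.4 × (1/n_f² − 1/n_i²), so 1/n_f² − 1/n_i² = 0.04871.
With n_f = 3: 1/n_i² = 1/9 − 0.04871 = 0.06241, so n_i ≈ 4.00.

n_i = 4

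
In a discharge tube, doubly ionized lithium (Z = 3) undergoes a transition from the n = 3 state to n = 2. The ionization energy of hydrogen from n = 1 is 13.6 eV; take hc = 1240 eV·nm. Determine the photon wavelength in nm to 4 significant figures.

72.94 nm

For Z = 3 the level energies scale as Z², so the effective Rydberg energy is 13.6 × 9 = 122.4 eV.
ΔE = 122.4 × (1/2² − 1/3²) = 122.4 × 0.1389 = 17.00 eV.
λ = hc/ΔE = 1240 / 17.00 = 72.94 nm.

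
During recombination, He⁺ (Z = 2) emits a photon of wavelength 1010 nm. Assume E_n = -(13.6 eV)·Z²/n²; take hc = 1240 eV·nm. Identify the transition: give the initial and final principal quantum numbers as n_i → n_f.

n_i = 5, n_f = 4

The photon energy is ΔE = hc/λ = 1240 / 1010 = 1.228 eV.
With Z = 2, ΔE = 54.40 × (1/n_f² − 1/n_i²), so 1/n_f² − 1/n_i² = 0.02257.
Trying n_f = 4 gives 1/n_i² = 0.03993, i.e. n_i ≈ 5; this pair matches.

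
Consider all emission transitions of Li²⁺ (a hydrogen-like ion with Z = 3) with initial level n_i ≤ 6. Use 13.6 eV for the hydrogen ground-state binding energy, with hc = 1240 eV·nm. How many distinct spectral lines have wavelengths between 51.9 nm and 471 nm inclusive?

7

Enumerate all n_i → n_f pairs with 1 ≤ n_f < n_i ≤ 6 and compute λ = 1240 / [13.6·9·(1/n_f² − 1/n_i²)].
Lines falling in [51.9, 471] nm: 4→2 (54.03 nm), 3→2 (72.94 nm), 6→3 (121.6 nm), 5→3 (142.5 nm), 4→3 (208.4 nm), 6→4 (291.8 nm), 5→4 (450.3 nm).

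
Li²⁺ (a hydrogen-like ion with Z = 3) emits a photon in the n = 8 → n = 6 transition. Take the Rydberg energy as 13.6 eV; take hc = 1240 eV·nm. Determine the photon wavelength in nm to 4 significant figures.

For Z = 3 the level energies scale as Z², so the effective Rydberg energy is 13.6 × 9 = 122.4 eV.
ΔE = 122.4 × (1/6² − 1/8²) = 122.4 × 0.01215 = 1.488 eV.
λ = hc/ΔE = 1240 / 1.488 = 833.6 nm.

833.6 nm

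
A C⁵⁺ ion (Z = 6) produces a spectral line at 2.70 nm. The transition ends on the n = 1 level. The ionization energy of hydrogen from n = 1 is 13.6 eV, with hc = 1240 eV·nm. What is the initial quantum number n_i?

n_i = 4

The photon energy is ΔE = hc/λ = 1240 / 2.70 = 459.3 eV.
With Z = 6, ΔE = 489.6 × (1/n_f² − 1/n_i²), so 1/n_f² − 1/n_i² = 0.9380.
With n_f = 1: 1/n_i² = 1/1 − 0.9380 = 0.06197, so n_i ≈ 4.02.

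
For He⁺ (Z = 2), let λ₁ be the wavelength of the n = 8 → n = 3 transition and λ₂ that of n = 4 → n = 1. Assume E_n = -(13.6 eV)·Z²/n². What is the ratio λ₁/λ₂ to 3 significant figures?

λ ∝ 1/ΔE ∝ 1/(1/n_f² − 1/n_i²), and the Z² and hc factors cancel in the ratio.
λ₁/λ₂ = (1/1² − 1/4²)/(1/3² − 1/8²) = 0.9375/0.09549 = 9.82.

9.82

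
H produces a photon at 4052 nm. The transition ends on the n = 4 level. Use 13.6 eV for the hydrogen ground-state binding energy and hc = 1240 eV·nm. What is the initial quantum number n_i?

The photon energy is ΔE = hc/λ = 1240 / 4052 = 0.3060 eV.
With Z = 1, ΔE = 13.60 × (1/n_f² − 1/n_i²), so 1/n_f² − 1/n_i² = 0.02250.
With n_f = 4: 1/n_i² = 1/16 − 0.02250 = 0.04000, so n_i ≈ 5.00.

n_i = 5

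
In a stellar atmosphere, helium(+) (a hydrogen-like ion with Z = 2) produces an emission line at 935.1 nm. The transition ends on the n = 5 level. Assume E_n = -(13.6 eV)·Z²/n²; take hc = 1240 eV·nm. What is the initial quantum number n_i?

n_i = 8

The photon energy is ΔE = hc/λ = 1240 / 935.1 = 1.326 eV.
With Z = 2, ΔE = 54.40 × (1/n_f² − 1/n_i²), so 1/n_f² − 1/n_i² = 0.02438.
With n_f = 5: 1/n_i² = 1/25 − 0.02438 = 0.01562, so n_i ≈ 8.00.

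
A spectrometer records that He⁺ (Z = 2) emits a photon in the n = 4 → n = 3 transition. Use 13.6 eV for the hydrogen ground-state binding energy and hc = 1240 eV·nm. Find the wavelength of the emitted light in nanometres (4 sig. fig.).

For Z = 2 the level energies scale as Z², so the effective Rydberg energy is 13.6 × 4 = 54.40 eV.
ΔE = 54.40 × (1/3² − 1/4²) = 54.40 × 0.04861 = 2.644 eV.
λ = hc/ΔE = 1240 / 2.644 = 468.9 nm.

468.9 nm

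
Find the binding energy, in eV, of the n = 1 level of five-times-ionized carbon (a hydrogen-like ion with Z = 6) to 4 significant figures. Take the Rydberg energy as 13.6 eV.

E_n = −13.6 Z²/n² = −489.6/n² eV for Z = 6.
E_1 = −489.6/1 = −489.6 eV, so ionization (to E = 0) requires 489.6 eV.

489.6 eV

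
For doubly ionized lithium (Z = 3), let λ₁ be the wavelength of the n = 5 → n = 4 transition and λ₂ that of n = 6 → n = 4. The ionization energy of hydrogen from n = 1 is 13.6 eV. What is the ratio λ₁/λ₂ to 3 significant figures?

1.54

λ ∝ 1/ΔE ∝ 1/(1/n_f² − 1/n_i²), and the Z² and hc factors cancel in the ratio.
λ₁/λ₂ = (1/4² − 1/6²)/(1/4² − 1/5²) = 0.03472/0.02250 = 1.54.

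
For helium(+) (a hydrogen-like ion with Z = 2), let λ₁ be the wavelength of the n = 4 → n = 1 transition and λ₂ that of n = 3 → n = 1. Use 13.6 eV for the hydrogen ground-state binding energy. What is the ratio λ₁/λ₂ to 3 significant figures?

0.948

λ ∝ 1/ΔE ∝ 1/(1/n_f² − 1/n_i²), and the Z² and hc factors cancel in the ratio.
λ₁/λ₂ = (1/1² − 1/3²)/(1/1² − 1/4²) = 0.8889/0.9375 = 0.948.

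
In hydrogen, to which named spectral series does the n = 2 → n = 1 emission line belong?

The series is set by the lower level: n_f = 1 is the Lyman series.

Lyman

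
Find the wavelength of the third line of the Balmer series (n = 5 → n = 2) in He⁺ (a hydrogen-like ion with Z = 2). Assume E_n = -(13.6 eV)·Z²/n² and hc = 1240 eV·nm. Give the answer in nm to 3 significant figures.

The Balmer series terminates on n_f = 2; the third line has n_i = 2+3 = 5.
ΔE = 54.40 × (1/2² − 1/5²) = 11.42 eV.
λ = 1240 / 11.42 = 109 nm.

109 nm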